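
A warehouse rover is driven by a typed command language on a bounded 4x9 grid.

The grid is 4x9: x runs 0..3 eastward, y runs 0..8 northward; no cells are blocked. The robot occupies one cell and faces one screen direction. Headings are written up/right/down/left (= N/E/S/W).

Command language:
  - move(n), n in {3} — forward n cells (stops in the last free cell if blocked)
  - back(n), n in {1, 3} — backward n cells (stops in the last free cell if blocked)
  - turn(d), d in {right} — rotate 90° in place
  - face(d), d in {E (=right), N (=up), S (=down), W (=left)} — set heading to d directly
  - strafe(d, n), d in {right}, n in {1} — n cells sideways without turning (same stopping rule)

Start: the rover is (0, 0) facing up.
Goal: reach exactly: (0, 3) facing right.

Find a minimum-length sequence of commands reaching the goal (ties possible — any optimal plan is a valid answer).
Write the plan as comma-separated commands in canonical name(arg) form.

start: (0, 0) facing up
[1] after move(3): (0, 3) facing up
[2] after face(E): (0, 3) facing right
no 1-step plan works, so 2 is optimal.

move(3), face(E)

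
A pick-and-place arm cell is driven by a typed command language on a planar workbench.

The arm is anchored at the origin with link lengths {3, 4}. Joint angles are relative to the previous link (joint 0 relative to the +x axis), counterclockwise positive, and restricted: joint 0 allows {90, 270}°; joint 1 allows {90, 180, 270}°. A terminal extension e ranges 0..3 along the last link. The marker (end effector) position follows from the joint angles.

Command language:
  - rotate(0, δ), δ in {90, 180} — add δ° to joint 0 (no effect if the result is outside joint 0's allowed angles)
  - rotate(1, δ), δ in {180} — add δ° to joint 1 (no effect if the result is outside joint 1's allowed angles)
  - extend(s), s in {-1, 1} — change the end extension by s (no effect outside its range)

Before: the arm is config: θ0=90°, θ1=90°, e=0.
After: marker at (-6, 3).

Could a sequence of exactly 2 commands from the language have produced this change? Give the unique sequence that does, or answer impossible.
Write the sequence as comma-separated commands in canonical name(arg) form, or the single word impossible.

t0: config: θ0=90°, θ1=90°, e=0
[1] after extend(1): config: θ0=90°, θ1=90°, e=1
[2] after extend(1): config: θ0=90°, θ1=90°, e=2
no other 2-command option fits: unique.

extend(1), extend(1)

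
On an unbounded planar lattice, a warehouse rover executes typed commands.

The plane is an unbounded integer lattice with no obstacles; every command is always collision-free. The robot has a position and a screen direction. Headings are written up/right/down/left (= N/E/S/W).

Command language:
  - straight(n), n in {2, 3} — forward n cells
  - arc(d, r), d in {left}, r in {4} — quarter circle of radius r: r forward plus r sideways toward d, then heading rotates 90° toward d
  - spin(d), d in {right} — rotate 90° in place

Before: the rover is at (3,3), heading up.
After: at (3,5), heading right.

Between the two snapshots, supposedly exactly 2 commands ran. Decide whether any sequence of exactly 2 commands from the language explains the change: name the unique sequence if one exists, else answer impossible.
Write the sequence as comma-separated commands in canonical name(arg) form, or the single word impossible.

key: cell and facing (now E) both changed — the 2 commands mix motion and turning
begin: at (3,3), heading up
[1] after straight(2): at (3,5), heading up
[2] after spin(right): at (3,5), heading right
no other 2-command option fits: unique.

straight(2), spin(right)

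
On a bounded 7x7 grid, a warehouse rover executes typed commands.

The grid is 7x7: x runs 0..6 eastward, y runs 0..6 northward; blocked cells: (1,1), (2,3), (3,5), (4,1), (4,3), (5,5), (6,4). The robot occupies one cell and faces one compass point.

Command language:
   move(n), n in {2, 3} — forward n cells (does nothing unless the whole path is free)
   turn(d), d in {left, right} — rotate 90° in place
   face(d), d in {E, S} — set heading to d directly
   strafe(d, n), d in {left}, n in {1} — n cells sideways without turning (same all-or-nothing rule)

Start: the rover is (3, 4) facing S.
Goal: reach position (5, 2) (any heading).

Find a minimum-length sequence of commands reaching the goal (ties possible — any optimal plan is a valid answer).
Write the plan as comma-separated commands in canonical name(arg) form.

strafe(left, 1), strafe(left, 1), move(2)

start: (3, 4) facing S
t=1 strafe(left, 1) ⇒ (4, 4) facing S
t=2 strafe(left, 1) ⇒ (5, 4) facing S
t=3 move(2) ⇒ (5, 2) facing S
minimal: 3 command(s), checked below 3.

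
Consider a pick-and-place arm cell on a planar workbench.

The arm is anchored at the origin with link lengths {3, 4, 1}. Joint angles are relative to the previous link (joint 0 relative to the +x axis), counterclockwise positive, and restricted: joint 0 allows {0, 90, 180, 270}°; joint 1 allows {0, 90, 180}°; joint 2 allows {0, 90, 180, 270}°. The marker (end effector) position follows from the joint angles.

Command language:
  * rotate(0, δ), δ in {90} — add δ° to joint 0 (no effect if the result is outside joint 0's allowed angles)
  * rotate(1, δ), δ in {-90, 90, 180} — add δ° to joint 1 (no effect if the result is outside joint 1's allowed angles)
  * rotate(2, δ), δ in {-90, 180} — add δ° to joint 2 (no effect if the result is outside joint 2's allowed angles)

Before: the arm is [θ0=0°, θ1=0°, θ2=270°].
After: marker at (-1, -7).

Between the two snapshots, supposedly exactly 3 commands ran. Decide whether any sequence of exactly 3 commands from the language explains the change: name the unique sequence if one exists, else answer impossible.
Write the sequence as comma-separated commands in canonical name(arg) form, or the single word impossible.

rotate(0, 90), rotate(0, 90), rotate(0, 90)

start: [θ0=0°, θ1=0°, θ2=270°]
t=1 rotate(0, 90) ⇒ [θ0=90°, θ1=0°, θ2=270°]
t=2 rotate(0, 90) ⇒ [θ0=180°, θ1=0°, θ2=270°]
t=3 rotate(0, 90) ⇒ [θ0=270°, θ1=0°, θ2=270°]
no other 3-command option fits: unique.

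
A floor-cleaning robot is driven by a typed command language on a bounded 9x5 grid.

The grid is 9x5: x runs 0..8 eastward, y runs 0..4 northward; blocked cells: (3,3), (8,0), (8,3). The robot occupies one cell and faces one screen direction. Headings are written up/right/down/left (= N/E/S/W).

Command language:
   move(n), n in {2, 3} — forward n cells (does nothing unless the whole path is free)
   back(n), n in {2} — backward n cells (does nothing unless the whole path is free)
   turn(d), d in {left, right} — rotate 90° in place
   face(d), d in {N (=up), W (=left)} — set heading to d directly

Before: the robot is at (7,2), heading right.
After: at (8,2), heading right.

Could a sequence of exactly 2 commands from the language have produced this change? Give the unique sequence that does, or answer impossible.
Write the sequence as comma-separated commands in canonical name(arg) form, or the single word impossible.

key: heading stays E — no command in the sequence turns
start: at (7,2), heading right
1. back(2) → at (5,2), heading right
2. move(3) → at (8,2), heading right
all 49 alternatives checked — unique.

back(2), move(3)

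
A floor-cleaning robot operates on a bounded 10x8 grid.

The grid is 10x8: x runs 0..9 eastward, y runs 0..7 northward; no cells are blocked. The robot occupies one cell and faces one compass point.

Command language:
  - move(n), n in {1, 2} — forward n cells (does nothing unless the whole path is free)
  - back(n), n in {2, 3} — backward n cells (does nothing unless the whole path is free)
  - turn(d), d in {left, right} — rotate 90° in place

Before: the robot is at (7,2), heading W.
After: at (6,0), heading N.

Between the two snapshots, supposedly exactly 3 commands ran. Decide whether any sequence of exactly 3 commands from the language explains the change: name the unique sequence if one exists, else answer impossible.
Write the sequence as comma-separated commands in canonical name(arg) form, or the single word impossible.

move(1), turn(right), back(2)

key: running back(2) before move(1) would end elsewhere — order is forced
initial: at (7,2), heading W
[1] after move(1): at (6,2), heading W
[2] after turn(right): at (6,2), heading N
[3] after back(2): at (6,0), heading N
all 216 alternatives checked — unique.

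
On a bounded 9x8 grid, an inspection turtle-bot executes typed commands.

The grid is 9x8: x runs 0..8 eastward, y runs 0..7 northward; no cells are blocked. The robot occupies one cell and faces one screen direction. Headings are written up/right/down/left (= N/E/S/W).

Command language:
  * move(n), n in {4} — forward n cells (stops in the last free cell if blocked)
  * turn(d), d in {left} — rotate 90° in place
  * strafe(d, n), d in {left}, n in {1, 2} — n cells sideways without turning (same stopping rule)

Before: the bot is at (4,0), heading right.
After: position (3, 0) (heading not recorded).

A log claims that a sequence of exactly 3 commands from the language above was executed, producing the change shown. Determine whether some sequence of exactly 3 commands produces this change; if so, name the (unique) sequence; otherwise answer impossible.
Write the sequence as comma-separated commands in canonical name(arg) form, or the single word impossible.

from: at (4,0), heading right
1. turn(left) → at (4,0), heading up
2. strafe(left, 1) → at (3,0), heading up
3. turn(left) → at (3,0), heading left
all 64 alternatives checked — unique.

turn(left), strafe(left, 1), turn(left)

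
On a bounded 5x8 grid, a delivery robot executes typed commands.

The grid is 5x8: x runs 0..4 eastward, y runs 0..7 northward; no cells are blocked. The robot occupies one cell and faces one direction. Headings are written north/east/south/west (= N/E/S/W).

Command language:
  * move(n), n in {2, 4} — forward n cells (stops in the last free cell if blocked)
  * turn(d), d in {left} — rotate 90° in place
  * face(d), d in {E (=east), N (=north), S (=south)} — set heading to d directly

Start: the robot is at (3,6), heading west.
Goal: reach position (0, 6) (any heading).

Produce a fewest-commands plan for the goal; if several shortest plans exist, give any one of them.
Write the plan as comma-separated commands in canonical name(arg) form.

move(4)

t0: at (3,6), heading west
t=1 move(4) ⇒ at (0,6), heading west
no 0-step plan works, so 1 is optimal.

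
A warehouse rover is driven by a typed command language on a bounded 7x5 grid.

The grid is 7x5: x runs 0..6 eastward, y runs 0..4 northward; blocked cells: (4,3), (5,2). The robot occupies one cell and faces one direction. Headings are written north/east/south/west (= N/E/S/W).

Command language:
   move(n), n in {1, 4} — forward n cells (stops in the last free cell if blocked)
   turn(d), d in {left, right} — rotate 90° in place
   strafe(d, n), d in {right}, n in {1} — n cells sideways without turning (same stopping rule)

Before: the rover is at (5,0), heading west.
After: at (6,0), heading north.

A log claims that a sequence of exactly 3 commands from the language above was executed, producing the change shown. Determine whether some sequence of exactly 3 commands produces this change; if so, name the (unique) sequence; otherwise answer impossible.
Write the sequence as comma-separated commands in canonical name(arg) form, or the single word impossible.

turn(right), strafe(right, 1), strafe(right, 1)

key: cell and facing (now N) both changed — the 3 commands mix motion and turning
from: at (5,0), heading west
t=1 turn(right) ⇒ at (5,0), heading north
t=2 strafe(right, 1) ⇒ at (6,0), heading north
t=3 strafe(right, 1) ⇒ at (6,0), heading north
all 125 alternatives checked — unique.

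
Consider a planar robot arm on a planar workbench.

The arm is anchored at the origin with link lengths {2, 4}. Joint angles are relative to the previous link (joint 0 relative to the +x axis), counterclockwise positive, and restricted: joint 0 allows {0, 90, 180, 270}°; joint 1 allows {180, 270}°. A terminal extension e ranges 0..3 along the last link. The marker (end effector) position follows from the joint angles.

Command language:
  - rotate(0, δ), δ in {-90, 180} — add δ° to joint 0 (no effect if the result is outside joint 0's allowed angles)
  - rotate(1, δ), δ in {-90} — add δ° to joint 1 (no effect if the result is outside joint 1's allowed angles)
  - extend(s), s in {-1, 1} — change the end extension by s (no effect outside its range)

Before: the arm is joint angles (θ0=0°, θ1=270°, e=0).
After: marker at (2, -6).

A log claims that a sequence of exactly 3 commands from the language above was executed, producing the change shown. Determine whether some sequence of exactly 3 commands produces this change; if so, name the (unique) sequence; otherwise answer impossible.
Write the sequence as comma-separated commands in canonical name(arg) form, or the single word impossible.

extend(-1), extend(1), extend(1)

key: running extend(1) before extend(-1) would end elsewhere — order is forced
initial: joint angles (θ0=0°, θ1=270°, e=0)
step 1 (extend(-1)): joint angles (θ0=0°, θ1=270°, e=0)
step 2 (extend(1)): joint angles (θ0=0°, θ1=270°, e=1)
step 3 (extend(1)): joint angles (θ0=0°, θ1=270°, e=2)
no rival 3-sequence matches.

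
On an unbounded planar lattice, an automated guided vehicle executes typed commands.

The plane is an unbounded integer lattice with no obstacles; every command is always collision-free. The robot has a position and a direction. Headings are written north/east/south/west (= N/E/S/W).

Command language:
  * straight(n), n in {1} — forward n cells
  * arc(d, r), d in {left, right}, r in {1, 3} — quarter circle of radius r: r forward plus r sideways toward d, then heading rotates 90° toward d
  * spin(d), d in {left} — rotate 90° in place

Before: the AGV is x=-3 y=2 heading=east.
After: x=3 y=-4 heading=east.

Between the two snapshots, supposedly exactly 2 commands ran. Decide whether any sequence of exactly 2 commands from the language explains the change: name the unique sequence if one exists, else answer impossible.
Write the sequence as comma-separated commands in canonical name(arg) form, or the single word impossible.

key: order matters: swapping arc(right, 3) and arc(left, 3) lands elsewhere
from: x=-3 y=2 heading=east
t=1 arc(right, 3) ⇒ x=0 y=-1 heading=south
t=2 arc(left, 3) ⇒ x=3 y=-4 heading=east
all 36 alternatives checked — unique.

arc(right, 3), arc(left, 3)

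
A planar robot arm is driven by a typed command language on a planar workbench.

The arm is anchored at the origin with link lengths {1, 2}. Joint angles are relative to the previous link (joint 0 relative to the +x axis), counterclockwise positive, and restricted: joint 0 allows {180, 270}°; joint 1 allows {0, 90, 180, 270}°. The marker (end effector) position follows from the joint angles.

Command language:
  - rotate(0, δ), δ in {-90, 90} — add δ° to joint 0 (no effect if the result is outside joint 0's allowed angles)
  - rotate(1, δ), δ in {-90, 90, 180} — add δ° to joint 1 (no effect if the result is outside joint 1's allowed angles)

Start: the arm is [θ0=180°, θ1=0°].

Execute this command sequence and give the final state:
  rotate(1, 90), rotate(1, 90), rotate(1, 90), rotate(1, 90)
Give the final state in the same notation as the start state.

[θ0=180°, θ1=0°]

t0: [θ0=180°, θ1=0°]
t=1 rotate(1, 90) ⇒ [θ0=180°, θ1=90°]
t=2 rotate(1, 90) ⇒ [θ0=180°, θ1=180°]
t=3 rotate(1, 90) ⇒ [θ0=180°, θ1=270°]
t=4 rotate(1, 90) ⇒ [θ0=180°, θ1=0°]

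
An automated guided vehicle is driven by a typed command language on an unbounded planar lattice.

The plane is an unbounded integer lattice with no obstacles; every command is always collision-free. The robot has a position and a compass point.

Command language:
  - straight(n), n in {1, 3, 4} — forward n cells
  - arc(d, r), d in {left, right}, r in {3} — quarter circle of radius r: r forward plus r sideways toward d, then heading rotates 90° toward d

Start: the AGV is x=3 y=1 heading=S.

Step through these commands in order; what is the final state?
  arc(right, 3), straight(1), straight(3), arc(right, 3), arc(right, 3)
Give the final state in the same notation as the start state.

t0: x=3 y=1 heading=S
t=1 arc(right, 3) ⇒ x=0 y=-2 heading=W
t=2 straight(1) ⇒ x=-1 y=-2 heading=W
t=3 straight(3) ⇒ x=-4 y=-2 heading=W
t=4 arc(right, 3) ⇒ x=-7 y=1 heading=N
t=5 arc(right, 3) ⇒ x=-4 y=4 heading=E

x=-4 y=4 heading=E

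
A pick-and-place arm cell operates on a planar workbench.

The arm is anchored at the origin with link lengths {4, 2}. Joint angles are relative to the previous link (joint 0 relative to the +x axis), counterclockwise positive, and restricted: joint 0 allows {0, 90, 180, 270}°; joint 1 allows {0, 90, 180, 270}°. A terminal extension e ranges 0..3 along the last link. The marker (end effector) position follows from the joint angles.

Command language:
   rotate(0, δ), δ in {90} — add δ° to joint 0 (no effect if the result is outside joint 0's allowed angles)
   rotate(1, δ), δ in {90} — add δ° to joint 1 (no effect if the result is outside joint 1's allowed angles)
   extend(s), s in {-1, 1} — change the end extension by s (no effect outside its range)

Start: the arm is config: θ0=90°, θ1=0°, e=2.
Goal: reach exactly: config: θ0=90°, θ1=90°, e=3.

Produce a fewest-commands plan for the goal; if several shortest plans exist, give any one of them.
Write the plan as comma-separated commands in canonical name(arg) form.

extend(1), rotate(1, 90)

initial: config: θ0=90°, θ1=0°, e=2
t=1 extend(1) ⇒ config: θ0=90°, θ1=0°, e=3
t=2 rotate(1, 90) ⇒ config: θ0=90°, θ1=90°, e=3
shorter routes all fall short; 2 is best.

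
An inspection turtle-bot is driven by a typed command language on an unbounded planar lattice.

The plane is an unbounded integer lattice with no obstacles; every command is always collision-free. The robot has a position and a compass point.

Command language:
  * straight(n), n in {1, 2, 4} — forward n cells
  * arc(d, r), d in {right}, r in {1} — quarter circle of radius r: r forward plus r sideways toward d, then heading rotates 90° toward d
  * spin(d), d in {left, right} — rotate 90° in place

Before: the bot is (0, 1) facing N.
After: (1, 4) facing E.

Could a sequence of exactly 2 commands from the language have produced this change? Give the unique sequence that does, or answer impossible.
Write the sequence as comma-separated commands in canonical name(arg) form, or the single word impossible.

key: order matters: swapping straight(2) and arc(right, 1) lands elsewhere
from: (0, 1) facing N
1. straight(2) → (0, 3) facing N
2. arc(right, 1) → (1, 4) facing E
all 36 alternatives checked — unique.

straight(2), arc(right, 1)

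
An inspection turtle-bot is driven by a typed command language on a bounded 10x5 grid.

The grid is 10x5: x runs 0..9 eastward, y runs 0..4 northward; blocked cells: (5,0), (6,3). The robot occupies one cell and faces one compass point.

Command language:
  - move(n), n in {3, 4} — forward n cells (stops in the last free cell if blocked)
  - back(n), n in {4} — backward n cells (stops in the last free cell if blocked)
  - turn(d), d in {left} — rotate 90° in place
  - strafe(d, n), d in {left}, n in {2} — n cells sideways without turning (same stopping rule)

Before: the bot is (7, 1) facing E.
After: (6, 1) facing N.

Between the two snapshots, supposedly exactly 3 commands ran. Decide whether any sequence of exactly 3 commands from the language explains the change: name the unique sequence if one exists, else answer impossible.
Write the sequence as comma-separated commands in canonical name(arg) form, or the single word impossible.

key: position moved to (6,1) AND the heading swung to N — translation plus rotation needed
begin: (7, 1) facing E
1. back(4) → (3, 1) facing E
2. move(3) → (6, 1) facing E
3. turn(left) → (6, 1) facing N
no rival 3-sequence matches.

back(4), move(3), turn(left)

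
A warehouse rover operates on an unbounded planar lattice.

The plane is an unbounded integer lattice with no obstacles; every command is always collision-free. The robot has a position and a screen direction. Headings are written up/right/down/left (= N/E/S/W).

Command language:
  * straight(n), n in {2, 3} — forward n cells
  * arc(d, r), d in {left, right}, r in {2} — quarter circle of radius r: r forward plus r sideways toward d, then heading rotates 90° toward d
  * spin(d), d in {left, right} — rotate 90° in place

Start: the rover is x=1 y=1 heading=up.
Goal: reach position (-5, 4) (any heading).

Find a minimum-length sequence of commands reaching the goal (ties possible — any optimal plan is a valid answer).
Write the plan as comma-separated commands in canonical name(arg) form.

start: x=1 y=1 heading=up
t=1 straight(3) ⇒ x=1 y=4 heading=up
t=2 spin(left) ⇒ x=1 y=4 heading=left
t=3 straight(3) ⇒ x=-2 y=4 heading=left
t=4 straight(3) ⇒ x=-5 y=4 heading=left
nothing shorter than 4 reaches the goal.

straight(3), spin(left), straight(3), straight(3)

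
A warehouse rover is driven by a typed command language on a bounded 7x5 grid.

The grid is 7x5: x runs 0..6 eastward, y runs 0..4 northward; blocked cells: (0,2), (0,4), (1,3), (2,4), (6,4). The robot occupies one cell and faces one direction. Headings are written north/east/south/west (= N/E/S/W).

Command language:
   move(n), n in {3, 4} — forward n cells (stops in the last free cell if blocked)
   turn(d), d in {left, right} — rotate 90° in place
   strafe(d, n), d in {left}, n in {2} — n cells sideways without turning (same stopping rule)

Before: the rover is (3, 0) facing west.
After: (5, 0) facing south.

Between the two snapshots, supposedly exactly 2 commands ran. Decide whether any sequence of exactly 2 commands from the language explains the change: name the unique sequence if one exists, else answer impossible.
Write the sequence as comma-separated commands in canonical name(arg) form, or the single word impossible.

turn(left), strafe(left, 2)

key: cell and facing (now S) both changed — the 2 commands mix motion and turning
initial: (3, 0) facing west
t=1 turn(left) ⇒ (3, 0) facing south
t=2 strafe(left, 2) ⇒ (5, 0) facing south
no other 2-command option fits: unique.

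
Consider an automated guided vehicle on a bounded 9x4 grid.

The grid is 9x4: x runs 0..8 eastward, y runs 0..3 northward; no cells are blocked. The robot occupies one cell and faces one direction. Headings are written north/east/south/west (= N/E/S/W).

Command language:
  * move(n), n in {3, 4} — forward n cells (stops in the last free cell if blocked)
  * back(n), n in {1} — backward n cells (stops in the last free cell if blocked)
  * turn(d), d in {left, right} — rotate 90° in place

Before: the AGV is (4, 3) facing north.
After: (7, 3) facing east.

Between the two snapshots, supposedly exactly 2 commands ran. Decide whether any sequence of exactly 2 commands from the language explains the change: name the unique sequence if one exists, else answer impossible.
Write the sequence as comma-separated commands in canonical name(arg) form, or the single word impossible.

key: running move(3) before turn(right) would end elsewhere — order is forced
start: (4, 3) facing north
step 1 (turn(right)): (4, 3) facing east
step 2 (move(3)): (7, 3) facing east
uniquely the one of 25 2-step routes that fits.

turn(right), move(3)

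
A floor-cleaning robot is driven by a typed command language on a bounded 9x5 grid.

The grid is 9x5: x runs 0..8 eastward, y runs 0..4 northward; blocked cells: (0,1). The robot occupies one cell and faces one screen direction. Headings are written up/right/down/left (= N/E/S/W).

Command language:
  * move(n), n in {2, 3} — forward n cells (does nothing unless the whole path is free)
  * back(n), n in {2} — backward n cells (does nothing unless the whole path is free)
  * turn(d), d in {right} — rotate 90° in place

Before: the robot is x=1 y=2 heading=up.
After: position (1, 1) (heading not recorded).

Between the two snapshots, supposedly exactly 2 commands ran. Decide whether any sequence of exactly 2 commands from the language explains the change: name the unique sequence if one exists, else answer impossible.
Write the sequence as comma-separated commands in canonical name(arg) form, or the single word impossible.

all 16 sequences checked — none match.

impossible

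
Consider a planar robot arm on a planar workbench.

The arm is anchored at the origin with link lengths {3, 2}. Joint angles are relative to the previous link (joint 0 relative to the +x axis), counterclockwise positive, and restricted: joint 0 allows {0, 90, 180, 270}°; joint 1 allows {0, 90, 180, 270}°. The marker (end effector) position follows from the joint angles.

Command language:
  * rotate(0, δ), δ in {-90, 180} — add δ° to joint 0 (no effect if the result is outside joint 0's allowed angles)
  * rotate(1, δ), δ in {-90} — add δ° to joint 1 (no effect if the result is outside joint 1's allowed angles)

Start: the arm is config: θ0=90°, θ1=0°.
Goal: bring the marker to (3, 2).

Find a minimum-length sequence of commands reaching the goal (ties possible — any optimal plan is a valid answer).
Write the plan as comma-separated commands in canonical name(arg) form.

from: config: θ0=90°, θ1=0°
1. rotate(0, -90) → config: θ0=0°, θ1=0°
2. rotate(1, -90) → config: θ0=0°, θ1=270°
3. rotate(1, -90) → config: θ0=0°, θ1=180°
4. rotate(1, -90) → config: θ0=0°, θ1=90°
shorter routes all fall short; 4 is best.

rotate(0, -90), rotate(1, -90), rotate(1, -90), rotate(1, -90)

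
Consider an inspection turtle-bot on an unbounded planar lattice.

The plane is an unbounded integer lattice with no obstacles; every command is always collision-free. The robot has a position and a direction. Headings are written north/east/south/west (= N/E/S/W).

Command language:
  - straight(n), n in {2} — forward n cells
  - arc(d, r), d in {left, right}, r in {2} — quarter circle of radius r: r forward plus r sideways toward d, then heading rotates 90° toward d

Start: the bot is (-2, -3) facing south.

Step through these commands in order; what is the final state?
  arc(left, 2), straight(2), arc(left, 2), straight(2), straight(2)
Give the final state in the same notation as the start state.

begin: (-2, -3) facing south
t=1 arc(left, 2) ⇒ (0, -5) facing east
t=2 straight(2) ⇒ (2, -5) facing east
t=3 arc(left, 2) ⇒ (4, -3) facing north
t=4 straight(2) ⇒ (4, -1) facing north
t=5 straight(2) ⇒ (4, 1) facing north

(4, 1) facing north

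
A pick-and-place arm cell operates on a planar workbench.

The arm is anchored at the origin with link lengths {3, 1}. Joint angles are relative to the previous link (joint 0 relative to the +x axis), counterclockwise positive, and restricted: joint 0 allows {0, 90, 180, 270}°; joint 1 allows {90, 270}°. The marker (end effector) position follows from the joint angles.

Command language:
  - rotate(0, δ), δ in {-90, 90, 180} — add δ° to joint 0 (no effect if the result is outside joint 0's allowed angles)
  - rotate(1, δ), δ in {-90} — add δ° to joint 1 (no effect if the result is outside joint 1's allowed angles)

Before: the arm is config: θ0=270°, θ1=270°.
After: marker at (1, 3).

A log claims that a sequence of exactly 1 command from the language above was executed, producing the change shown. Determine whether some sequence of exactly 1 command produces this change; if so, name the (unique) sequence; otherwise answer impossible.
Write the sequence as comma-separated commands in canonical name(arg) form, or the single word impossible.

from: config: θ0=270°, θ1=270°
t=1 rotate(0, 180) ⇒ config: θ0=90°, θ1=270°
no rival 1-sequence matches.

rotate(0, 180)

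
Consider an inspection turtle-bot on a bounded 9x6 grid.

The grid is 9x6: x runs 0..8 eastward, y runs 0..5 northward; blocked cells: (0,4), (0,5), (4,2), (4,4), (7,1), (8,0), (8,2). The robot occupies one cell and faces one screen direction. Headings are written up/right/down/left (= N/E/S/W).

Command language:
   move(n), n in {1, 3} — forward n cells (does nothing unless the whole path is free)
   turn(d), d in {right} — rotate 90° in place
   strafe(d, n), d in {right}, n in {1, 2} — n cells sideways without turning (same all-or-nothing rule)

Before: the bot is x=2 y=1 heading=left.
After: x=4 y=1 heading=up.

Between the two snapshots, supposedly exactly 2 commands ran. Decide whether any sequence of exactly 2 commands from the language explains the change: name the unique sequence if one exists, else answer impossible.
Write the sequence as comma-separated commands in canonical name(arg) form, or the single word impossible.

turn(right), strafe(right, 2)

key: cell and facing (now N) both changed — the 2 commands mix motion and turning
t0: x=2 y=1 heading=left
[1] after turn(right): x=2 y=1 heading=up
[2] after strafe(right, 2): x=4 y=1 heading=up
no other 2-command option fits: unique.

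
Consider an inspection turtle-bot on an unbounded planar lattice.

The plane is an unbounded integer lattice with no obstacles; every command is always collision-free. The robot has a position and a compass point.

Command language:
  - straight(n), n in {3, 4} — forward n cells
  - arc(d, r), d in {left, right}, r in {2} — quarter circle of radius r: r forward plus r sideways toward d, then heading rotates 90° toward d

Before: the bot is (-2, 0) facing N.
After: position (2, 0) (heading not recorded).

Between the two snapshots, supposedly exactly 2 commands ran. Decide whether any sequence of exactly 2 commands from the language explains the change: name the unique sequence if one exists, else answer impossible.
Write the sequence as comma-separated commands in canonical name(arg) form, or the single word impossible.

begin: (-2, 0) facing N
step 1 (arc(right, 2)): (0, 2) facing E
step 2 (arc(right, 2)): (2, 0) facing S
no other 2-command option fits: unique.

arc(right, 2), arc(right, 2)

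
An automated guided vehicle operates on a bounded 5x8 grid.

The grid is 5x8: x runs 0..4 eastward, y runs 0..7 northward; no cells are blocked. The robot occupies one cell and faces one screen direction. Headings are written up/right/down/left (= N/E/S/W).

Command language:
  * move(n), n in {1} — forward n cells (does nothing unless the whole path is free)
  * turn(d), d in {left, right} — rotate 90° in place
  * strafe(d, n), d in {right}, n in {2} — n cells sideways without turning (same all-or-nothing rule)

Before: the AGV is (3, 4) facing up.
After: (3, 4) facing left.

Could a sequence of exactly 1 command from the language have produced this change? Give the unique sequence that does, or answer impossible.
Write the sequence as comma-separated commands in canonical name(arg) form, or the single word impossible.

key: (3,4) unchanged — the single command moves nothing
start: (3, 4) facing up
1. turn(left) → (3, 4) facing left
all 4 alternatives checked — unique.

turn(left)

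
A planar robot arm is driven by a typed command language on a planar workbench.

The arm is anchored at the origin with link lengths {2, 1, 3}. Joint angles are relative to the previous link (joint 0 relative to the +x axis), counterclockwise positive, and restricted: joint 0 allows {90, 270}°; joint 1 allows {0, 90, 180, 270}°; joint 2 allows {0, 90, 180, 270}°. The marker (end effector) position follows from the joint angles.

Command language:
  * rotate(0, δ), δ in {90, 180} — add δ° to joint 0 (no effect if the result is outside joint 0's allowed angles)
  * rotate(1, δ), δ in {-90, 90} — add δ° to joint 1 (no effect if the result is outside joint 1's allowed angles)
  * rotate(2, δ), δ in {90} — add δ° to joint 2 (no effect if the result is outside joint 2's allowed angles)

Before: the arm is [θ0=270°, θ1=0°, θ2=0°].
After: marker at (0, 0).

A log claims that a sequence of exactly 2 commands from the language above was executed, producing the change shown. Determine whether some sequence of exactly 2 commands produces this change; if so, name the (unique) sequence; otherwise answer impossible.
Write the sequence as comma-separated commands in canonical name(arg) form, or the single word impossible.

rotate(2, 90), rotate(2, 90)

begin: [θ0=270°, θ1=0°, θ2=0°]
[1] after rotate(2, 90): [θ0=270°, θ1=0°, θ2=90°]
[2] after rotate(2, 90): [θ0=270°, θ1=0°, θ2=180°]
no rival 2-sequence matches.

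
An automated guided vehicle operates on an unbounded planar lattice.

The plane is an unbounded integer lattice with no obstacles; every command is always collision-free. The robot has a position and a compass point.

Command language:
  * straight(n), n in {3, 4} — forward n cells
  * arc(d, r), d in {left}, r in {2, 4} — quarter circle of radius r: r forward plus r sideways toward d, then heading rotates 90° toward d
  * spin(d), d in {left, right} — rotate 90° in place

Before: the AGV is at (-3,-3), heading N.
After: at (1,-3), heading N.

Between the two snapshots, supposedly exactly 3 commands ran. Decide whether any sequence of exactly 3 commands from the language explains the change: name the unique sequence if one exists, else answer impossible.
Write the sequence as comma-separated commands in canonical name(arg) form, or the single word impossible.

spin(right), straight(4), spin(left)

key: running spin(left) before spin(right) would end elsewhere — order is forced
t0: at (-3,-3), heading N
t=1 spin(right) ⇒ at (-3,-3), heading E
t=2 straight(4) ⇒ at (1,-3), heading E
t=3 spin(left) ⇒ at (1,-3), heading N
no rival 3-sequence matches.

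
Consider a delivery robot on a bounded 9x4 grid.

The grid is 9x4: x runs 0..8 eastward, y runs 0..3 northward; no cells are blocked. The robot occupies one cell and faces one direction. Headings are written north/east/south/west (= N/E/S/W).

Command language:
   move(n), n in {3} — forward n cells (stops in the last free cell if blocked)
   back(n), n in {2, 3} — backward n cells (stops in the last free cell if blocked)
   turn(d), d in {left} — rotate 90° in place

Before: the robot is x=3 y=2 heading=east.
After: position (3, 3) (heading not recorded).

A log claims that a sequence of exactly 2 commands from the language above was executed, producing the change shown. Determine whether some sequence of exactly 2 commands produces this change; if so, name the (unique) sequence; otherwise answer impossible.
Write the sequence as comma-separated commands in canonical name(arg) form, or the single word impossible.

turn(left), move(3)

key: running move(3) before turn(left) would end elsewhere — order is forced
initial: x=3 y=2 heading=east
t=1 turn(left) ⇒ x=3 y=2 heading=north
t=2 move(3) ⇒ x=3 y=3 heading=north
no rival 2-sequence matches.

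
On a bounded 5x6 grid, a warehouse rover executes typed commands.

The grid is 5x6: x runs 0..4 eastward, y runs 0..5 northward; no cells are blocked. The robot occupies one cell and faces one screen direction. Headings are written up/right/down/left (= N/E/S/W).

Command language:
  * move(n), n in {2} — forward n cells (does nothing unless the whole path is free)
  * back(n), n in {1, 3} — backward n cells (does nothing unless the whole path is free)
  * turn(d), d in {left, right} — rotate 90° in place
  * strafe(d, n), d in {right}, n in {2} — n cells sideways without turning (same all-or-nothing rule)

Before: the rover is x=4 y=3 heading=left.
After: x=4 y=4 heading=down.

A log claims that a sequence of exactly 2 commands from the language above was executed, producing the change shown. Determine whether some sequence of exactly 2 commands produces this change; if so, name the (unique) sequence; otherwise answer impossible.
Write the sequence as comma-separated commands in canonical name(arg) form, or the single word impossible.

turn(left), back(1)

key: running back(1) before turn(left) would end elsewhere — order is forced
begin: x=4 y=3 heading=left
[1] after turn(left): x=4 y=3 heading=down
[2] after back(1): x=4 y=4 heading=down
no rival 2-sequence matches.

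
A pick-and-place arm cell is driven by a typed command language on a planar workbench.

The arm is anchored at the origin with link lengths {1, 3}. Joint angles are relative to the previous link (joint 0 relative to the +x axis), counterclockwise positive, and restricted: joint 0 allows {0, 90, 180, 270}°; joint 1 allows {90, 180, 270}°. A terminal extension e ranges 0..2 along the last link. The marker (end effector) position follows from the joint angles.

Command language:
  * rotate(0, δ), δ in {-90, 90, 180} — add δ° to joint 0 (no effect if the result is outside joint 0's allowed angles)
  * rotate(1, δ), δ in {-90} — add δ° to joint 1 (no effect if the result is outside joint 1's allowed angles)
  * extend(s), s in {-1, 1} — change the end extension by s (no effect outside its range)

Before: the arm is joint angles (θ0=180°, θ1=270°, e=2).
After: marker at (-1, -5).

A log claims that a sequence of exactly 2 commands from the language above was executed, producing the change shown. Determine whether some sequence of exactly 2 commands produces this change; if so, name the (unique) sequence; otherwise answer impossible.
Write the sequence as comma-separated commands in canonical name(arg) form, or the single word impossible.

rotate(1, -90), rotate(1, -90)

from: joint angles (θ0=180°, θ1=270°, e=2)
1. rotate(1, -90) → joint angles (θ0=180°, θ1=180°, e=2)
2. rotate(1, -90) → joint angles (θ0=180°, θ1=90°, e=2)
uniquely the one of 36 2-step routes that fits.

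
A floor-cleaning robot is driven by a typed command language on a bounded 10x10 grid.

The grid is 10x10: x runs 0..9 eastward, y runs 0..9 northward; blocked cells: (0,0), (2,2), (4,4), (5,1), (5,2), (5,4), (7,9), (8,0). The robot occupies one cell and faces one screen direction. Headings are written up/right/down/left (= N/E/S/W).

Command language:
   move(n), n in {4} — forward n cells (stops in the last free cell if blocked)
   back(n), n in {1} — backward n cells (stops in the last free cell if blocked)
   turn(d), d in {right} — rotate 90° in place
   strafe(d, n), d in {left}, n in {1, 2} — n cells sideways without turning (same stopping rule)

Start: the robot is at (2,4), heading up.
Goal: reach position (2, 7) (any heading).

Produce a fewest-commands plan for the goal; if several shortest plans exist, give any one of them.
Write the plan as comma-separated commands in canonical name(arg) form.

back(1), move(4)

initial: at (2,4), heading up
step 1 (back(1)): at (2,3), heading up
step 2 (move(4)): at (2,7), heading up
shorter routes all fall short; 2 is best.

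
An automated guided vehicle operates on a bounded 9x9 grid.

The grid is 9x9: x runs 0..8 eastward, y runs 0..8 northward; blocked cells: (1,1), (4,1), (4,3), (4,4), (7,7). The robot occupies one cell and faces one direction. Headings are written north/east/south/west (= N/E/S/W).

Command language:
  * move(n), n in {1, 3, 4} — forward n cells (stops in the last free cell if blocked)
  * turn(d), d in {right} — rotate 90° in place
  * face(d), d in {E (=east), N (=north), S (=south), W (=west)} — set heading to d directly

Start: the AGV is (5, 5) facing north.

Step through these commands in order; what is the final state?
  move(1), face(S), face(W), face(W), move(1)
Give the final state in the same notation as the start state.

(4, 6) facing west

from: (5, 5) facing north
[1] after move(1): (5, 6) facing north
[2] after face(S): (5, 6) facing south
[3] after face(W): (5, 6) facing west
[4] after face(W): (5, 6) facing west
[5] after move(1): (4, 6) facing west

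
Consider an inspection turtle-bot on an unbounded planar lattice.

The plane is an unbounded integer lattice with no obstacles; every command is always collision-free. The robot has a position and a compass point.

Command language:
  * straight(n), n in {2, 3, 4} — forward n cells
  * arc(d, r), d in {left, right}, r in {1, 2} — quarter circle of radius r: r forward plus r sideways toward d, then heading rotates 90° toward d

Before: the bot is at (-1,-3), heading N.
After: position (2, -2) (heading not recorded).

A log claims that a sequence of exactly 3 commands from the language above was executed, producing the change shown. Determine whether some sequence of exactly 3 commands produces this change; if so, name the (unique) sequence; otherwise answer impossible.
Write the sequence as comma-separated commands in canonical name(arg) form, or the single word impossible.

straight(2), arc(right, 1), arc(right, 2)

key: running arc(right, 2) before straight(2) would end elsewhere — order is forced
t0: at (-1,-3), heading N
1. straight(2) → at (-1,-1), heading N
2. arc(right, 1) → at (0,0), heading E
3. arc(right, 2) → at (2,-2), heading S
no other 3-command option fits: unique.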